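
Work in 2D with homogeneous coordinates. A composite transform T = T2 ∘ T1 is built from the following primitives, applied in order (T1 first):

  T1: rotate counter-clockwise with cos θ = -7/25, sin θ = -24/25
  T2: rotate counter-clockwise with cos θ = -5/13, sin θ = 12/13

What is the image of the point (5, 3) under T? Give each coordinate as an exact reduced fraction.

T1 rotate counter-clockwise with cos θ = -7/25, sin θ = -24/25: (5, 3) → (37/25, -141/25)
T2 rotate counter-clockwise with cos θ = -5/13, sin θ = 12/13: (37/25, -141/25) → (1507/325, 1149/325)

T(p) = (1507/325, 1149/325)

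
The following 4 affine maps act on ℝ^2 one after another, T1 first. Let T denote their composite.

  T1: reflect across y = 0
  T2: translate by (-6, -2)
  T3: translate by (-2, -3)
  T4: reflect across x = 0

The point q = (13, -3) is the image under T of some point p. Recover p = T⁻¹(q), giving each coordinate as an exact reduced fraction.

p = (-5, -2)

T1 = [1 0 0; 0 -1 0; 0 0 1]
T2·T1 = [1 0 -6; 0 -1 -2; 0 0 1]
T3·…·T1 = [1 0 -8; 0 -1 -5; 0 0 1]
T4·…·T1 = [-1 0 8; 0 -1 -5; 0 0 1]
det M = 1; M⁻¹ = [-1 0 8; 0 -1 -5; 0 0 1]
M⁻¹ · (13, -3)ᵀ = (-5, -2)ᵀ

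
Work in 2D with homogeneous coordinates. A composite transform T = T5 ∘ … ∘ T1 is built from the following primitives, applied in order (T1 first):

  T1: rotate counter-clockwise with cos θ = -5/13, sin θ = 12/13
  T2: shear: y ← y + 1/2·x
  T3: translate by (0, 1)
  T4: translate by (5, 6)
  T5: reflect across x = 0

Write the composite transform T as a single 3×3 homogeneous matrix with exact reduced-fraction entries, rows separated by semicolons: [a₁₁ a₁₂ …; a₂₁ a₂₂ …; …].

T1 = [-5/13 -12/13 0; 12/13 -5/13 0; 0 0 1]
T2·T1 = [-5/13 -12/13 0; 19/26 -11/13 0; 0 0 1]
T3·…·T1 = [-5/13 -12/13 0; 19/26 -11/13 1; 0 0 1]
T4·…·T1 = [-5/13 -12/13 5; 19/26 -11/13 7; 0 0 1]
T5·…·T1 = [5/13 12/13 -5; 19/26 -11/13 7; 0 0 1]

T = [5/13 12/13 -5; 19/26 -11/13 7; 0 0 1]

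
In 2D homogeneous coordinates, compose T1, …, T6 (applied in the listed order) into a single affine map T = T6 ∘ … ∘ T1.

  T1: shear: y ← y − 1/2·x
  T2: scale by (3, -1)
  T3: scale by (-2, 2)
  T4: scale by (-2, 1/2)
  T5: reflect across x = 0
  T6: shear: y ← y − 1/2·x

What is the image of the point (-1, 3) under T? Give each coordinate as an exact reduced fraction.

T1 shear: y ← y − 1/2·x: (-1, 3) → (-1, 7/2)
T2 scale by (3, -1): (-1, 7/2) → (-3, -7/2)
T3 scale by (-2, 2): (-3, -7/2) → (6, -7)
T4 scale by (-2, 1/2): (6, -7) → (-12, -7/2)
T5 reflect across x = 0: (-12, -7/2) → (12, -7/2)
T6 shear: y ← y − 1/2·x: (12, -7/2) → (12, -19/2)

T(p) = (12, -19/2)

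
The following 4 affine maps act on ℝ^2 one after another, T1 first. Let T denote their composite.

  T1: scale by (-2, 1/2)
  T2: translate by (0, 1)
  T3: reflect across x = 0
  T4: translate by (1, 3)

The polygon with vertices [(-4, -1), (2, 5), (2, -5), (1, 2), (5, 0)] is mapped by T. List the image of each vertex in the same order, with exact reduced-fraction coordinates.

image vertices: (-7, 7/2), (5, 13/2), (5, 3/2), (3, 5), (11, 4)

T1 scale by (-2, 1/2): (-4, -1) → (8, -1/2); (2, 5) → (-4, 5/2); (2, -5) → (-4, -5/2); (1, 2) → (-2, 1); (5, 0) → (-10, 0)
T2 translate by (0, 1): (8, -1/2) → (8, 1/2); (-4, 5/2) → (-4, 7/2); (-4, -5/2) → (-4, -3/2); (-2, 1) → (-2, 2); (-10, 0) → (-10, 1)
T3 reflect across x = 0: (8, 1/2) → (-8, 1/2); (-4, 7/2) → (4, 7/2); (-4, -3/2) → (4, -3/2); (-2, 2) → (2, 2); (-10, 1) → (10, 1)
T4 translate by (1, 3): (-8, 1/2) → (-7, 7/2); (4, 7/2) → (5, 13/2); (4, -3/2) → (5, 3/2); (2, 2) → (3, 5); (10, 1) → (11, 4)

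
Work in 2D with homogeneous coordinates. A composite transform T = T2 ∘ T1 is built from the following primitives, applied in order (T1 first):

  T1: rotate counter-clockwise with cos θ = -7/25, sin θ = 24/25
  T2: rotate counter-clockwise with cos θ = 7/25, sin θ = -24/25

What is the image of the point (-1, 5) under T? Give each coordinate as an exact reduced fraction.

T(p) = (-2207/625, 2299/625)

T1 rotate counter-clockwise with cos θ = -7/25, sin θ = 24/25: (-1, 5) → (-113/25, -59/25)
T2 rotate counter-clockwise with cos θ = 7/25, sin θ = -24/25: (-113/25, -59/25) → (-2207/625, 2299/625)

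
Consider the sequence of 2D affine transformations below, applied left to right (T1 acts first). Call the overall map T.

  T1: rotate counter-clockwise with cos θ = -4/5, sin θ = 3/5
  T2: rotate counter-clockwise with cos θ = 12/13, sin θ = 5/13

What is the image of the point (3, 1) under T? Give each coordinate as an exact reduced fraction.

T(p) = (-41/13, -3/13)

T1 rotate counter-clockwise with cos θ = -4/5, sin θ = 3/5: (3, 1) → (-3, 1)
T2 rotate counter-clockwise with cos θ = 12/13, sin θ = 5/13: (-3, 1) → (-41/13, -3/13)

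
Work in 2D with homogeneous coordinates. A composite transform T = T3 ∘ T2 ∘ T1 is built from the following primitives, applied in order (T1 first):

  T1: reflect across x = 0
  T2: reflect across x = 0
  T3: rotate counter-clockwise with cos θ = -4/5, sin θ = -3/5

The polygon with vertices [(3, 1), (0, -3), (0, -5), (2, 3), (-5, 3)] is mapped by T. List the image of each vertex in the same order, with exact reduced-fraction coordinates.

image vertices: (-9/5, -13/5), (-9/5, 12/5), (-3, 4), (1/5, -18/5), (29/5, 3/5)

T1 reflect across x = 0: (3, 1) → (-3, 1); (0, -3) → (0, -3); (0, -5) → (0, -5); (2, 3) → (-2, 3); (-5, 3) → (5, 3)
T2 reflect across x = 0: (-3, 1) → (3, 1); (0, -3) → (0, -3); (0, -5) → (0, -5); (-2, 3) → (2, 3); (5, 3) → (-5, 3)
T3 rotate counter-clockwise with cos θ = -4/5, sin θ = -3/5: (3, 1) → (-9/5, -13/5); (0, -3) → (-9/5, 12/5); (0, -5) → (-3, 4); (2, 3) → (1/5, -18/5); (-5, 3) → (29/5, 3/5)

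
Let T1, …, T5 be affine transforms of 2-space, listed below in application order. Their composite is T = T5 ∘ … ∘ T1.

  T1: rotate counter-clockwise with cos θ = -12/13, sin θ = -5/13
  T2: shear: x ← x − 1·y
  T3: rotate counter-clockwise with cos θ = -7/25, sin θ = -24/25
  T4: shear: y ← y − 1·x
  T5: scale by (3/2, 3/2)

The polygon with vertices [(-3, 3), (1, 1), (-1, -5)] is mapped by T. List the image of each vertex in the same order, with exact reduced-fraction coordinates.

image vertices: (-1512/325, -1719/650), (-717/325, 1071/650), (243/25, -159/50)

T1 rotate counter-clockwise with cos θ = -12/13, sin θ = -5/13: (-3, 3) → (51/13, -21/13); (1, 1) → (-7/13, -17/13); (-1, -5) → (-1, 5)
T2 shear: x ← x − 1·y: (51/13, -21/13) → (72/13, -21/13); (-7/13, -17/13) → (10/13, -17/13); (-1, 5) → (-6, 5)
T3 rotate counter-clockwise with cos θ = -7/25, sin θ = -24/25: (72/13, -21/13) → (-1008/325, -1581/325); (10/13, -17/13) → (-478/325, -121/325); (-6, 5) → (162/25, 109/25)
T4 shear: y ← y − 1·x: (-1008/325, -1581/325) → (-1008/325, -573/325); (-478/325, -121/325) → (-478/325, 357/325); (162/25, 109/25) → (162/25, -53/25)
T5 scale by (3/2, 3/2): (-1008/325, -573/325) → (-1512/325, -1719/650); (-478/325, 357/325) → (-717/325, 1071/650); (162/25, -53/25) → (243/25, -159/50)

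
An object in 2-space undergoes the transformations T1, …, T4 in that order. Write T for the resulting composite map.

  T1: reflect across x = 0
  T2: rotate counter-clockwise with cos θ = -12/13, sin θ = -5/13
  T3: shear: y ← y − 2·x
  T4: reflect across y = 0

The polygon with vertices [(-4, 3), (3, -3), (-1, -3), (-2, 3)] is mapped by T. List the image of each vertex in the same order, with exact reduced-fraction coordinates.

image vertices: (-33/13, -10/13), (21/13, -9/13), (-27/13, -85/13), (-9/13, 28/13)

T1 reflect across x = 0: (-4, 3) → (4, 3); (3, -3) → (-3, -3); (-1, -3) → (1, -3); (-2, 3) → (2, 3)
T2 rotate counter-clockwise with cos θ = -12/13, sin θ = -5/13: (4, 3) → (-33/13, -56/13); (-3, -3) → (21/13, 51/13); (1, -3) → (-27/13, 31/13); (2, 3) → (-9/13, -46/13)
T3 shear: y ← y − 2·x: (-33/13, -56/13) → (-33/13, 10/13); (21/13, 51/13) → (21/13, 9/13); (-27/13, 31/13) → (-27/13, 85/13); (-9/13, -46/13) → (-9/13, -28/13)
T4 reflect across y = 0: (-33/13, 10/13) → (-33/13, -10/13); (21/13, 9/13) → (21/13, -9/13); (-27/13, 85/13) → (-27/13, -85/13); (-9/13, -28/13) → (-9/13, 28/13)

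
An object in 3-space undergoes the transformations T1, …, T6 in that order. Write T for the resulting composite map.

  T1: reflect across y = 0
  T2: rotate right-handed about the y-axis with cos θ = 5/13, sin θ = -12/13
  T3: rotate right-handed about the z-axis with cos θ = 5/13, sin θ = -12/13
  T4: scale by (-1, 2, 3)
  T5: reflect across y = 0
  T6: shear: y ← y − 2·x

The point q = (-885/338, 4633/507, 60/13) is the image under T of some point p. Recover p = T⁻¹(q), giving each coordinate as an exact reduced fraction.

p = (5/2, -5/3, -2)

T1 = [1 0 0 0; 0 -1 0 0; 0 0 1 0; 0 0 0 1]
T2·T1 = [5/13 0 -12/13 0; 0 -1 0 0; 12/13 0 5/13 0; 0 0 0 1]
T3·…·T1 = [25/169 -12/13 -60/169 0; -60/169 -5/13 144/169 0; 12/13 0 5/13 0; 0 0 0 1]
T4·…·T1 = [-25/169 12/13 60/169 0; -120/169 -10/13 288/169 0; 36/13 0 15/13 0; 0 0 0 1]
T5·…·T1 = [-25/169 12/13 60/169 0; 120/169 10/13 -288/169 0; 36/13 0 15/13 0; 0 0 0 1]
T6·…·T1 = [-25/169 12/13 60/169 0; 170/169 -14/13 -408/169 0; 36/13 0 15/13 0; 0 0 0 1]
det M = -6; M⁻¹ = [35/169 30/169 4/13 0; 17/13 5/26 0 0; -84/169 -72/169 5/39 0; 0 0 0 1]
M⁻¹ · (-885/338, 4633/507, 60/13)ᵀ = (5/2, -5/3, -2)ᵀ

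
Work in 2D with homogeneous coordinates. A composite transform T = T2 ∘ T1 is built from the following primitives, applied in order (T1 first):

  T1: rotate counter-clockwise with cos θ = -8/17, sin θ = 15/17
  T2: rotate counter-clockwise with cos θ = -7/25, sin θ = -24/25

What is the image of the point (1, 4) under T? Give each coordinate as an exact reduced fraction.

T1 rotate counter-clockwise with cos θ = -8/17, sin θ = 15/17: (1, 4) → (-4, -1)
T2 rotate counter-clockwise with cos θ = -7/25, sin θ = -24/25: (-4, -1) → (4/25, 103/25)

T(p) = (4/25, 103/25)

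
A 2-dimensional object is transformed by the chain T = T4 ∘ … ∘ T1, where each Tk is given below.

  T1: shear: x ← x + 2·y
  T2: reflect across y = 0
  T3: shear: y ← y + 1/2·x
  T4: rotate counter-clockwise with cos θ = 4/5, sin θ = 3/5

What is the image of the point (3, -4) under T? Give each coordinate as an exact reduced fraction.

T(p) = (-49/10, -9/5)

T1 shear: x ← x + 2·y: (3, -4) → (-5, -4)
T2 reflect across y = 0: (-5, -4) → (-5, 4)
T3 shear: y ← y + 1/2·x: (-5, 4) → (-5, 3/2)
T4 rotate counter-clockwise with cos θ = 4/5, sin θ = 3/5: (-5, 3/2) → (-49/10, -9/5)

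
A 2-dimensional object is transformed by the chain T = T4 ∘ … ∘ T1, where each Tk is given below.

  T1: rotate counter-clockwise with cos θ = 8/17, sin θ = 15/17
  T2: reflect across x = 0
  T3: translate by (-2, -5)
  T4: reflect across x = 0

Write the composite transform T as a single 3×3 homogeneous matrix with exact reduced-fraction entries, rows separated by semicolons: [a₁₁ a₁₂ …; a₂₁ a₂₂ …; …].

T = [8/17 -15/17 2; 15/17 8/17 -5; 0 0 1]

T1 = [8/17 -15/17 0; 15/17 8/17 0; 0 0 1]
T2·T1 = [-8/17 15/17 0; 15/17 8/17 0; 0 0 1]
T3·…·T1 = [-8/17 15/17 -2; 15/17 8/17 -5; 0 0 1]
T4·…·T1 = [8/17 -15/17 2; 15/17 8/17 -5; 0 0 1]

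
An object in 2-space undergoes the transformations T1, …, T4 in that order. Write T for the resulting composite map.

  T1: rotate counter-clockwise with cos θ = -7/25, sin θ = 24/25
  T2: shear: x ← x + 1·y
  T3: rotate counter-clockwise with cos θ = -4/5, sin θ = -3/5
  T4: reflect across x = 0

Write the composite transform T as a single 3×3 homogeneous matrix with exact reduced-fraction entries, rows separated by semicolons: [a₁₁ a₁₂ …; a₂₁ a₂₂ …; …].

T = [-4/125 -103/125 0; -147/125 121/125 0; 0 0 1]

T1 = [-7/25 -24/25 0; 24/25 -7/25 0; 0 0 1]
T2·T1 = [17/25 -31/25 0; 24/25 -7/25 0; 0 0 1]
T3·…·T1 = [4/125 103/125 0; -147/125 121/125 0; 0 0 1]
T4·…·T1 = [-4/125 -103/125 0; -147/125 121/125 0; 0 0 1]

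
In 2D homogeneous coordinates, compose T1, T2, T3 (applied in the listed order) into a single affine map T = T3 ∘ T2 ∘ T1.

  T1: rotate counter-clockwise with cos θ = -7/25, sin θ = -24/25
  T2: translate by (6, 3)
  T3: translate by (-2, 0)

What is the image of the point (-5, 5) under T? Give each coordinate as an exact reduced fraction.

T1 rotate counter-clockwise with cos θ = -7/25, sin θ = -24/25: (-5, 5) → (31/5, 17/5)
T2 translate by (6, 3): (31/5, 17/5) → (61/5, 32/5)
T3 translate by (-2, 0): (61/5, 32/5) → (51/5, 32/5)

T(p) = (51/5, 32/5)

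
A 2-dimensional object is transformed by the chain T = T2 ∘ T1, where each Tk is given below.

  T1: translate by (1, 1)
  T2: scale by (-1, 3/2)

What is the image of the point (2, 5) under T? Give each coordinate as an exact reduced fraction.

T1 translate by (1, 1): (2, 5) → (3, 6)
T2 scale by (-1, 3/2): (3, 6) → (-3, 9)

T(p) = (-3, 9)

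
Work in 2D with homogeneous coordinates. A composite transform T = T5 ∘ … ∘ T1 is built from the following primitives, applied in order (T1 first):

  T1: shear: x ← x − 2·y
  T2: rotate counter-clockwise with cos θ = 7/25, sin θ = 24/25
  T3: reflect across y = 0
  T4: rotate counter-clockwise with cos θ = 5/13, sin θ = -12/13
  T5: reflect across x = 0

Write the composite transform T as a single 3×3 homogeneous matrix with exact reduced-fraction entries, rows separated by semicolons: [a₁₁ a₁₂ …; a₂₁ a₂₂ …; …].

T1 = [1 -2 0; 0 1 0; 0 0 1]
T2·T1 = [7/25 -38/25 0; 24/25 -41/25 0; 0 0 1]
T3·…·T1 = [7/25 -38/25 0; -24/25 41/25 0; 0 0 1]
T4·…·T1 = [-253/325 302/325 0; -204/325 661/325 0; 0 0 1]
T5·…·T1 = [253/325 -302/325 0; -204/325 661/325 0; 0 0 1]

T = [253/325 -302/325 0; -204/325 661/325 0; 0 0 1]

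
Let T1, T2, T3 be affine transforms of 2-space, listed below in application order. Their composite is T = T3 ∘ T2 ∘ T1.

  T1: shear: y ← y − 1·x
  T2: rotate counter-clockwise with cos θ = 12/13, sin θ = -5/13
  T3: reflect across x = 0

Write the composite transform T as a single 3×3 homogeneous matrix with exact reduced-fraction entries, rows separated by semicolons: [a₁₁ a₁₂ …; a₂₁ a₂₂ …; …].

T1 = [1 0 0; -1 1 0; 0 0 1]
T2·T1 = [7/13 5/13 0; -17/13 12/13 0; 0 0 1]
T3·…·T1 = [-7/13 -5/13 0; -17/13 12/13 0; 0 0 1]

T = [-7/13 -5/13 0; -17/13 12/13 0; 0 0 1]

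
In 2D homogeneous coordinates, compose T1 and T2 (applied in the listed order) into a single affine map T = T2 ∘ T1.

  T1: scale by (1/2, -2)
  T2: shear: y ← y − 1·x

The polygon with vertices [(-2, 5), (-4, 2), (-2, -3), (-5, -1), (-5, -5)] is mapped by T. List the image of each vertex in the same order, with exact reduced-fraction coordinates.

T1 scale by (1/2, -2): (-2, 5) → (-1, -10); (-4, 2) → (-2, -4); (-2, -3) → (-1, 6); (-5, -1) → (-5/2, 2); (-5, -5) → (-5/2, 10)
T2 shear: y ← y − 1·x: (-1, -10) → (-1, -9); (-2, -4) → (-2, -2); (-1, 6) → (-1, 7); (-5/2, 2) → (-5/2, 9/2); (-5/2, 10) → (-5/2, 25/2)

image vertices: (-1, -9), (-2, -2), (-1, 7), (-5/2, 9/2), (-5/2, 25/2)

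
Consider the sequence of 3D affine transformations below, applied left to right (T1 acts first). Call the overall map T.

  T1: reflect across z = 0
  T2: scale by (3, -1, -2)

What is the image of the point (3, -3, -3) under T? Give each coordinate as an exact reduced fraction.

T1 reflect across z = 0: (3, -3, -3) → (3, -3, 3)
T2 scale by (3, -1, -2): (3, -3, 3) → (9, 3, -6)

T(p) = (9, 3, -6)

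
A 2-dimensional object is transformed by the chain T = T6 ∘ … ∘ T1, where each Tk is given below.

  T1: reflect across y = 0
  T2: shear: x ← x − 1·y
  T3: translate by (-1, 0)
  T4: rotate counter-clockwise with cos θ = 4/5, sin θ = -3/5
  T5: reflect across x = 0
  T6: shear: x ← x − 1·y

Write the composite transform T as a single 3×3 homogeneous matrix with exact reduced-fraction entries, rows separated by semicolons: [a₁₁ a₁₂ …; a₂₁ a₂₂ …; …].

T = [-1/5 6/5 1/5; -3/5 -7/5 3/5; 0 0 1]

T1 = [1 0 0; 0 -1 0; 0 0 1]
T2·T1 = [1 1 0; 0 -1 0; 0 0 1]
T3·…·T1 = [1 1 -1; 0 -1 0; 0 0 1]
T4·…·T1 = [4/5 1/5 -4/5; -3/5 -7/5 3/5; 0 0 1]
T5·…·T1 = [-4/5 -1/5 4/5; -3/5 -7/5 3/5; 0 0 1]
T6·…·T1 = [-1/5 6/5 1/5; -3/5 -7/5 3/5; 0 0 1]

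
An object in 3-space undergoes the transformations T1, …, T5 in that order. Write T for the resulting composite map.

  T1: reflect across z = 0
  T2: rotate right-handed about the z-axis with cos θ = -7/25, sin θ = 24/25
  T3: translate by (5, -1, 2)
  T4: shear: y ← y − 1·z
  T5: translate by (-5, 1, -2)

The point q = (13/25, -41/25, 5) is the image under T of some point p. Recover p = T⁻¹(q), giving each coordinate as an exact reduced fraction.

p = (5, -2, -5)

T1 = [1 0 0 0; 0 1 0 0; 0 0 -1 0; 0 0 0 1]
T2·T1 = [-7/25 -24/25 0 0; 24/25 -7/25 0 0; 0 0 -1 0; 0 0 0 1]
T3·…·T1 = [-7/25 -24/25 0 5; 24/25 -7/25 0 -1; 0 0 -1 2; 0 0 0 1]
T4·…·T1 = [-7/25 -24/25 0 5; 24/25 -7/25 1 -3; 0 0 -1 2; 0 0 0 1]
T5·…·T1 = [-7/25 -24/25 0 0; 24/25 -7/25 1 -2; 0 0 -1 0; 0 0 0 1]
det M = -1; M⁻¹ = [-7/25 24/25 24/25 48/25; -24/25 -7/25 -7/25 -14/25; 0 0 -1 0; 0 0 0 1]
M⁻¹ · (13/25, -41/25, 5)ᵀ = (5, -2, -5)ᵀ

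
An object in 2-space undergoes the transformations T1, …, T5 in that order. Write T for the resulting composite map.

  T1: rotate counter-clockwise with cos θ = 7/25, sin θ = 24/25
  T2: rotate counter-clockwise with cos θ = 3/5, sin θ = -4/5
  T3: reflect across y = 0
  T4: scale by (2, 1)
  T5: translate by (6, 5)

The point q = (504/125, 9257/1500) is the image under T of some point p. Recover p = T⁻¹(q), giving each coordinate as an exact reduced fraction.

p = (-4/3, -3/4)

T1 = [7/25 -24/25 0; 24/25 7/25 0; 0 0 1]
T2·T1 = [117/125 -44/125 0; 44/125 117/125 0; 0 0 1]
T3·…·T1 = [117/125 -44/125 0; -44/125 -117/125 0; 0 0 1]
T4·…·T1 = [234/125 -88/125 0; -44/125 -117/125 0; 0 0 1]
T5·…·T1 = [234/125 -88/125 6; -44/125 -117/125 5; 0 0 1]
det M = -2; M⁻¹ = [117/250 -44/125 -131/125; -22/125 -117/125 717/125; 0 0 1]
M⁻¹ · (504/125, 9257/1500)ᵀ = (-4/3, -3/4)ᵀ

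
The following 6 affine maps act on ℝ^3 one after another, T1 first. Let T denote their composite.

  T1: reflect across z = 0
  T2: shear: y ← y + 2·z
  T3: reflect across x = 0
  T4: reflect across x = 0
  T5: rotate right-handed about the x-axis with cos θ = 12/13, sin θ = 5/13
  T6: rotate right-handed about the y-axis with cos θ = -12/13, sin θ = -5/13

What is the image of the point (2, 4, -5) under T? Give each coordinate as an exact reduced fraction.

T(p) = (-74/13, 11, -110/13)

T1 reflect across z = 0: (2, 4, -5) → (2, 4, 5)
T2 shear: y ← y + 2·z: (2, 4, 5) → (2, 14, 5)
T3 reflect across x = 0: (2, 14, 5) → (-2, 14, 5)
T4 reflect across x = 0: (-2, 14, 5) → (2, 14, 5)
T5 rotate right-handed about the x-axis with cos θ = 12/13, sin θ = 5/13: (2, 14, 5) → (2, 11, 10)
T6 rotate right-handed about the y-axis with cos θ = -12/13, sin θ = -5/13: (2, 11, 10) → (-74/13, 11, -110/13)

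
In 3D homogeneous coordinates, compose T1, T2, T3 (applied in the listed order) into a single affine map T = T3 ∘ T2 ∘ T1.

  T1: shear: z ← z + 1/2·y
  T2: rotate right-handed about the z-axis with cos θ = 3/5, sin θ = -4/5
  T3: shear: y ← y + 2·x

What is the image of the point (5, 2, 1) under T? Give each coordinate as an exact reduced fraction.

T(p) = (23/5, 32/5, 2)

T1 shear: z ← z + 1/2·y: (5, 2, 1) → (5, 2, 2)
T2 rotate right-handed about the z-axis with cos θ = 3/5, sin θ = -4/5: (5, 2, 2) → (23/5, -14/5, 2)
T3 shear: y ← y + 2·x: (23/5, -14/5, 2) → (23/5, 32/5, 2)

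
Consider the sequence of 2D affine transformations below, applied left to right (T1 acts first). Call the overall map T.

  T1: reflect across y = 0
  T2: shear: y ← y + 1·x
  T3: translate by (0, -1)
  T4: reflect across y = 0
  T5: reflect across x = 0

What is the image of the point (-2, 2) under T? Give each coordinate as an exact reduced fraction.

T1 reflect across y = 0: (-2, 2) → (-2, -2)
T2 shear: y ← y + 1·x: (-2, -2) → (-2, -4)
T3 translate by (0, -1): (-2, -4) → (-2, -5)
T4 reflect across y = 0: (-2, -5) → (-2, 5)
T5 reflect across x = 0: (-2, 5) → (2, 5)

T(p) = (2, 5)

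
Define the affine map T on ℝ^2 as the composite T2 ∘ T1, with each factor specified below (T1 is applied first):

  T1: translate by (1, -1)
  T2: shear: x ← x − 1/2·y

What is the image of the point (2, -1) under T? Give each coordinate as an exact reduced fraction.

T(p) = (4, -2)

T1 translate by (1, -1): (2, -1) → (3, -2)
T2 shear: x ← x − 1/2·y: (3, -2) → (4, -2)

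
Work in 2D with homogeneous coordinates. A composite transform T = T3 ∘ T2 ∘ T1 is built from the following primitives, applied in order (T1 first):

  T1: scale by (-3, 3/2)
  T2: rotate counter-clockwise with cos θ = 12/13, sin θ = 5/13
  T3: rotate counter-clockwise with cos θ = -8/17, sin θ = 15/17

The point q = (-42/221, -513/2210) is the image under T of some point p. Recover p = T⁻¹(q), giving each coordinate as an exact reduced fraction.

p = (0, 1/5)

T1 = [-3 0 0; 0 3/2 0; 0 0 1]
T2·T1 = [-36/13 -15/26 0; -15/13 18/13 0; 0 0 1]
T3·…·T1 = [513/221 -210/221 0; -420/221 -513/442 0; 0 0 1]
det M = -9/2; M⁻¹ = [57/221 -140/663 0; -280/663 -114/221 0; 0 0 1]
M⁻¹ · (-42/221, -513/2210)ᵀ = (0, 1/5)ᵀ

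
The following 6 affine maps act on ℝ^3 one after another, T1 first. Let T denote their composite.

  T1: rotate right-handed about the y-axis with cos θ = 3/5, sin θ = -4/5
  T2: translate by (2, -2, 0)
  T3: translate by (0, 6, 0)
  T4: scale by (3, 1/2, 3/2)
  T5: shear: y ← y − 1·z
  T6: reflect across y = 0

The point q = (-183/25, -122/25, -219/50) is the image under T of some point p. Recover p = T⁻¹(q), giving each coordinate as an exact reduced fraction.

p = (-5, -3, 9/5)

T1 = [3/5 0 -4/5 0; 0 1 0 0; 4/5 0 3/5 0; 0 0 0 1]
T2·T1 = [3/5 0 -4/5 2; 0 1 0 -2; 4/5 0 3/5 0; 0 0 0 1]
T3·…·T1 = [3/5 0 -4/5 2; 0 1 0 4; 4/5 0 3/5 0; 0 0 0 1]
T4·…·T1 = [9/5 0 -12/5 6; 0 1/2 0 2; 6/5 0 9/10 0; 0 0 0 1]
T5·…·T1 = [9/5 0 -12/5 6; -6/5 1/2 -9/10 2; 6/5 0 9/10 0; 0 0 0 1]
T6·…·T1 = [9/5 0 -12/5 6; 6/5 -1/2 9/10 -2; 6/5 0 9/10 0; 0 0 0 1]
det M = -9/4; M⁻¹ = [1/5 0 8/15 -6/5; 0 -2 2 -4; -4/15 0 2/5 8/5; 0 0 0 1]
M⁻¹ · (-183/25, -122/25, -219/50)ᵀ = (-5, -3, 9/5)ᵀ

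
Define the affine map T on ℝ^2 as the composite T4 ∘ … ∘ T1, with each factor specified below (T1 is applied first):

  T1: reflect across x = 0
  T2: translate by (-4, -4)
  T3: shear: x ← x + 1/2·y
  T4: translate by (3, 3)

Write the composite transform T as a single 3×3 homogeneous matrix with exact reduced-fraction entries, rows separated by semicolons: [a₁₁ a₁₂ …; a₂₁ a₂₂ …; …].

T = [-1 1/2 -3; 0 1 -1; 0 0 1]

T1 = [-1 0 0; 0 1 0; 0 0 1]
T2·T1 = [-1 0 -4; 0 1 -4; 0 0 1]
T3·…·T1 = [-1 1/2 -6; 0 1 -4; 0 0 1]
T4·…·T1 = [-1 1/2 -3; 0 1 -1; 0 0 1]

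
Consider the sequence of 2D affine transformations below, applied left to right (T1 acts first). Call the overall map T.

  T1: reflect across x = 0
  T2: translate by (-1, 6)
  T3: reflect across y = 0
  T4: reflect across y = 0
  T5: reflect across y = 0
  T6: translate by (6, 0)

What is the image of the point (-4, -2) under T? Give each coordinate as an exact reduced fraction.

T(p) = (9, -4)

T1 reflect across x = 0: (-4, -2) → (4, -2)
T2 translate by (-1, 6): (4, -2) → (3, 4)
T3 reflect across y = 0: (3, 4) → (3, -4)
T4 reflect across y = 0: (3, -4) → (3, 4)
T5 reflect across y = 0: (3, 4) → (3, -4)
T6 translate by (6, 0): (3, -4) → (9, -4)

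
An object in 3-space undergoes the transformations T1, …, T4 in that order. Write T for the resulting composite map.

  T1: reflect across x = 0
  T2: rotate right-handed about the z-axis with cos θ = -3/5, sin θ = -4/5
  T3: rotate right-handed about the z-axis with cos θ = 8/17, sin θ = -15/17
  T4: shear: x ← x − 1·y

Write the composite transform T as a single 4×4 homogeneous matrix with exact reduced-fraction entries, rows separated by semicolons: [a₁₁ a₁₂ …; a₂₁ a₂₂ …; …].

T = [97/85 71/85 0 0; -13/85 -84/85 0 0; 0 0 1 0; 0 0 0 1]

T1 = [-1 0 0 0; 0 1 0 0; 0 0 1 0; 0 0 0 1]
T2·T1 = [3/5 4/5 0 0; 4/5 -3/5 0 0; 0 0 1 0; 0 0 0 1]
T3·…·T1 = [84/85 -13/85 0 0; -13/85 -84/85 0 0; 0 0 1 0; 0 0 0 1]
T4·…·T1 = [97/85 71/85 0 0; -13/85 -84/85 0 0; 0 0 1 0; 0 0 0 1]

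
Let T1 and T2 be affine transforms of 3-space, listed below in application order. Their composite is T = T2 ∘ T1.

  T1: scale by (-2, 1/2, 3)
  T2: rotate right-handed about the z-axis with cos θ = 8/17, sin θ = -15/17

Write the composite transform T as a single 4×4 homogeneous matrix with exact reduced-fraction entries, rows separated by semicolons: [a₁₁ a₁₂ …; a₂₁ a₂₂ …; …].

T = [-16/17 15/34 0 0; 30/17 4/17 0 0; 0 0 3 0; 0 0 0 1]

T1 = [-2 0 0 0; 0 1/2 0 0; 0 0 3 0; 0 0 0 1]
T2·T1 = [-16/17 15/34 0 0; 30/17 4/17 0 0; 0 0 3 0; 0 0 0 1]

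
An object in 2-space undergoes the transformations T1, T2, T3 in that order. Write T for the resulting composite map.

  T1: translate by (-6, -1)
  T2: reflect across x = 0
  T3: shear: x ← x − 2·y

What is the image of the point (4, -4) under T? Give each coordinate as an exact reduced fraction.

T1 translate by (-6, -1): (4, -4) → (-2, -5)
T2 reflect across x = 0: (-2, -5) → (2, -5)
T3 shear: x ← x − 2·y: (2, -5) → (12, -5)

T(p) = (12, -5)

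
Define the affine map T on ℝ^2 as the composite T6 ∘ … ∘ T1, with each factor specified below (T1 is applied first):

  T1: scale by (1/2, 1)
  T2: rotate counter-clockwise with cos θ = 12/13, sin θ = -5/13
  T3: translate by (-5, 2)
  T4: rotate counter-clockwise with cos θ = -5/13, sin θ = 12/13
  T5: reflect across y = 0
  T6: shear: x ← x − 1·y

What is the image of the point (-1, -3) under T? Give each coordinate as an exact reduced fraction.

T1 scale by (1/2, 1): (-1, -3) → (-1/2, -3)
T2 rotate counter-clockwise with cos θ = 12/13, sin θ = -5/13: (-1/2, -3) → (-21/13, -67/26)
T3 translate by (-5, 2): (-21/13, -67/26) → (-86/13, -15/26)
T4 rotate counter-clockwise with cos θ = -5/13, sin θ = 12/13: (-86/13, -15/26) → (40/13, -153/26)
T5 reflect across y = 0: (40/13, -153/26) → (40/13, 153/26)
T6 shear: x ← x − 1·y: (40/13, 153/26) → (-73/26, 153/26)

T(p) = (-73/26, 153/26)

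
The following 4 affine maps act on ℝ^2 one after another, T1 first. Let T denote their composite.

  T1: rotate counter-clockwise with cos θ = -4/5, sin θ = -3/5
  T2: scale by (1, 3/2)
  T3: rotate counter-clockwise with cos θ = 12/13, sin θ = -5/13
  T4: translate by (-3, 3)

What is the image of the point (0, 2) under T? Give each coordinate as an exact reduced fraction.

T1 rotate counter-clockwise with cos θ = -4/5, sin θ = -3/5: (0, 2) → (6/5, -8/5)
T2 scale by (1, 3/2): (6/5, -8/5) → (6/5, -12/5)
T3 rotate counter-clockwise with cos θ = 12/13, sin θ = -5/13: (6/5, -12/5) → (12/65, -174/65)
T4 translate by (-3, 3): (12/65, -174/65) → (-183/65, 21/65)

T(p) = (-183/65, 21/65)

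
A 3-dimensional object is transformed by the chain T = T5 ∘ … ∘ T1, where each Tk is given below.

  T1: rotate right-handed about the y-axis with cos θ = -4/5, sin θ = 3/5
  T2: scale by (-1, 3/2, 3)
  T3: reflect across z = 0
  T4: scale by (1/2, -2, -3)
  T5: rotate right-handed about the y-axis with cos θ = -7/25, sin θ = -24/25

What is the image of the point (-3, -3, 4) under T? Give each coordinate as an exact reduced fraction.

T1 rotate right-handed about the y-axis with cos θ = -4/5, sin θ = 3/5: (-3, -3, 4) → (24/5, -3, -7/5)
T2 scale by (-1, 3/2, 3): (24/5, -3, -7/5) → (-24/5, -9/2, -21/5)
T3 reflect across z = 0: (-24/5, -9/2, -21/5) → (-24/5, -9/2, 21/5)
T4 scale by (1/2, -2, -3): (-24/5, -9/2, 21/5) → (-12/5, 9, -63/5)
T5 rotate right-handed about the y-axis with cos θ = -7/25, sin θ = -24/25: (-12/5, 9, -63/5) → (1596/125, 9, 153/125)

T(p) = (1596/125, 9, 153/125)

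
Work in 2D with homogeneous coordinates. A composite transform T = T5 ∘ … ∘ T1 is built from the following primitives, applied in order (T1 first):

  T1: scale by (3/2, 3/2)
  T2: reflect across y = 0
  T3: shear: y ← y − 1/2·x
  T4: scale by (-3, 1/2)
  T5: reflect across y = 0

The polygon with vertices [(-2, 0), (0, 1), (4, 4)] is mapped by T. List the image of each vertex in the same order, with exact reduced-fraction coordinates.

T1 scale by (3/2, 3/2): (-2, 0) → (-3, 0); (0, 1) → (0, 3/2); (4, 4) → (6, 6)
T2 reflect across y = 0: (-3, 0) → (-3, 0); (0, 3/2) → (0, -3/2); (6, 6) → (6, -6)
T3 shear: y ← y − 1/2·x: (-3, 0) → (-3, 3/2); (0, -3/2) → (0, -3/2); (6, -6) → (6, -9)
T4 scale by (-3, 1/2): (-3, 3/2) → (9, 3/4); (0, -3/2) → (0, -3/4); (6, -9) → (-18, -9/2)
T5 reflect across y = 0: (9, 3/4) → (9, -3/4); (0, -3/4) → (0, 3/4); (-18, -9/2) → (-18, 9/2)

image vertices: (9, -3/4), (0, 3/4), (-18, 9/2)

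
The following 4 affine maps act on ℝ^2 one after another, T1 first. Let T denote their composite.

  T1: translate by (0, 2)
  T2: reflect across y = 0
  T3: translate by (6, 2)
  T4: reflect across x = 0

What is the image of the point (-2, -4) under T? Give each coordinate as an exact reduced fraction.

T(p) = (-4, 4)

T1 translate by (0, 2): (-2, -4) → (-2, -2)
T2 reflect across y = 0: (-2, -2) → (-2, 2)
T3 translate by (6, 2): (-2, 2) → (4, 4)
T4 reflect across x = 0: (4, 4) → (-4, 4)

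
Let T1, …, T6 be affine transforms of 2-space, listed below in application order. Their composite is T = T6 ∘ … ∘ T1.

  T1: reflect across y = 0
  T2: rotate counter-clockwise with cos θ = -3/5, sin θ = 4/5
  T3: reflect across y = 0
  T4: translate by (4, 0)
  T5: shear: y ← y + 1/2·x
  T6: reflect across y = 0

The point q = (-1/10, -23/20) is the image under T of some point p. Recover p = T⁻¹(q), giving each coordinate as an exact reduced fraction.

T1 = [1 0 0; 0 -1 0; 0 0 1]
T2·T1 = [-3/5 4/5 0; 4/5 3/5 0; 0 0 1]
T3·…·T1 = [-3/5 4/5 0; -4/5 -3/5 0; 0 0 1]
T4·…·T1 = [-3/5 4/5 4; -4/5 -3/5 0; 0 0 1]
T5·…·T1 = [-3/5 4/5 4; -11/10 -1/5 2; 0 0 1]
T6·…·T1 = [-3/5 4/5 4; 11/10 1/5 -2; 0 0 1]
det M = -1; M⁻¹ = [-1/5 4/5 12/5; 11/10 3/5 -16/5; 0 0 1]
M⁻¹ · (-1/10, -23/20)ᵀ = (3/2, -4)ᵀ

p = (3/2, -4)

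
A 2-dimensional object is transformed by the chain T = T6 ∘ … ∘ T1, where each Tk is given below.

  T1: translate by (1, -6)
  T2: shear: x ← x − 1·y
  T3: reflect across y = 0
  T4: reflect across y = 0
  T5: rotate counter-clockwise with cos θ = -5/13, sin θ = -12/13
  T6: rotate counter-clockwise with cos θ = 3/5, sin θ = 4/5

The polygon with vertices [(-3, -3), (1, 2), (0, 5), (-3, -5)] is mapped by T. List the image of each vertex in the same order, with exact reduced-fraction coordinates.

T1 translate by (1, -6): (-3, -3) → (-2, -9); (1, 2) → (2, -4); (0, 5) → (1, -1); (-3, -5) → (-2, -11)
T2 shear: x ← x − 1·y: (-2, -9) → (7, -9); (2, -4) → (6, -4); (1, -1) → (2, -1); (-2, -11) → (9, -11)
T3 reflect across y = 0: (7, -9) → (7, 9); (6, -4) → (6, 4); (2, -1) → (2, 1); (9, -11) → (9, 11)
T4 reflect across y = 0: (7, 9) → (7, -9); (6, 4) → (6, -4); (2, 1) → (2, -1); (9, 11) → (9, -11)
T5 rotate counter-clockwise with cos θ = -5/13, sin θ = -12/13: (7, -9) → (-11, -3); (6, -4) → (-6, -4); (2, -1) → (-22/13, -19/13); (9, -11) → (-177/13, -53/13)
T6 rotate counter-clockwise with cos θ = 3/5, sin θ = 4/5: (-11, -3) → (-21/5, -53/5); (-6, -4) → (-2/5, -36/5); (-22/13, -19/13) → (2/13, -29/13); (-177/13, -53/13) → (-319/65, -867/65)

image vertices: (-21/5, -53/5), (-2/5, -36/5), (2/13, -29/13), (-319/65, -867/65)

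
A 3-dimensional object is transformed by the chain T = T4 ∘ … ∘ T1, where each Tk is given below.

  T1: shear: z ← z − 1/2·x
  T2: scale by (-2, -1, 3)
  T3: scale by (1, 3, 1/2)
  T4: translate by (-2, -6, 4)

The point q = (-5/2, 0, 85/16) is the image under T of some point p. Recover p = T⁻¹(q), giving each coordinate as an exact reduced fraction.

T1 = [1 0 0 0; 0 1 0 0; -1/2 0 1 0; 0 0 0 1]
T2·T1 = [-2 0 0 0; 0 -1 0 0; -3/2 0 3 0; 0 0 0 1]
T3·…·T1 = [-2 0 0 0; 0 -3 0 0; -3/4 0 3/2 0; 0 0 0 1]
T4·…·T1 = [-2 0 0 -2; 0 -3 0 -6; -3/4 0 3/2 4; 0 0 0 1]
det M = 9; M⁻¹ = [-1/2 0 0 -1; 0 -1/3 0 -2; -1/4 0 2/3 -19/6; 0 0 0 1]
M⁻¹ · (-5/2, 0, 85/16)ᵀ = (1/4, -2, 1)ᵀ

p = (1/4, -2, 1)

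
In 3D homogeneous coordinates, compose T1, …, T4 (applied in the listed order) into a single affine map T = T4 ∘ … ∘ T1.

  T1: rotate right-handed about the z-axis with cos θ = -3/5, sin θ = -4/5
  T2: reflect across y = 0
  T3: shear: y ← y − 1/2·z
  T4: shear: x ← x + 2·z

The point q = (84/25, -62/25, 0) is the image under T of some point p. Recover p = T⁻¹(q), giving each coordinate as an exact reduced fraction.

T1 = [-3/5 4/5 0 0; -4/5 -3/5 0 0; 0 0 1 0; 0 0 0 1]
T2·T1 = [-3/5 4/5 0 0; 4/5 3/5 0 0; 0 0 1 0; 0 0 0 1]
T3·…·T1 = [-3/5 4/5 0 0; 4/5 3/5 -1/2 0; 0 0 1 0; 0 0 0 1]
T4·…·T1 = [-3/5 4/5 2 0; 4/5 3/5 -1/2 0; 0 0 1 0; 0 0 0 1]
det M = -1; M⁻¹ = [-3/5 4/5 8/5 0; 4/5 3/5 -13/10 0; 0 0 1 0; 0 0 0 1]
M⁻¹ · (84/25, -62/25, 0)ᵀ = (-4, 6/5, 0)ᵀ

p = (-4, 6/5, 0)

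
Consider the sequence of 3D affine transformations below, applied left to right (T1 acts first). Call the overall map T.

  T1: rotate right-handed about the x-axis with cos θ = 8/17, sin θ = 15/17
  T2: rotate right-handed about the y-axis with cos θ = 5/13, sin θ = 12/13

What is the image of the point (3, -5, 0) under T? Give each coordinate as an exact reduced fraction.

T(p) = (-645/221, -40/17, -987/221)

T1 rotate right-handed about the x-axis with cos θ = 8/17, sin θ = 15/17: (3, -5, 0) → (3, -40/17, -75/17)
T2 rotate right-handed about the y-axis with cos θ = 5/13, sin θ = 12/13: (3, -40/17, -75/17) → (-645/221, -40/17, -987/221)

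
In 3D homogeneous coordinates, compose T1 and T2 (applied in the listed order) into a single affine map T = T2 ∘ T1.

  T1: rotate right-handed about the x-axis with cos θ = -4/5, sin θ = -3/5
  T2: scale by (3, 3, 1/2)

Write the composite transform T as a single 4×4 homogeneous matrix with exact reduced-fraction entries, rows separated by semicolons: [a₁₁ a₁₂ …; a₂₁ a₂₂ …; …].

T = [3 0 0 0; 0 -12/5 9/5 0; 0 -3/10 -2/5 0; 0 0 0 1]

T1 = [1 0 0 0; 0 -4/5 3/5 0; 0 -3/5 -4/5 0; 0 0 0 1]
T2·T1 = [3 0 0 0; 0 -12/5 9/5 0; 0 -3/10 -2/5 0; 0 0 0 1]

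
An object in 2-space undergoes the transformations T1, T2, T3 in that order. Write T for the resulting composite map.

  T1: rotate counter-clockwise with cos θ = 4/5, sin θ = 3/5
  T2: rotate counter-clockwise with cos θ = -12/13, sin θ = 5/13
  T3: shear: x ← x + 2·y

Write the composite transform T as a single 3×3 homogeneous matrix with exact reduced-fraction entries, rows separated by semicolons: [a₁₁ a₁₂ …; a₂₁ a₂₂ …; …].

T = [-19/13 -22/13 0; -16/65 -63/65 0; 0 0 1]

T1 = [4/5 -3/5 0; 3/5 4/5 0; 0 0 1]
T2·T1 = [-63/65 16/65 0; -16/65 -63/65 0; 0 0 1]
T3·…·T1 = [-19/13 -22/13 0; -16/65 -63/65 0; 0 0 1]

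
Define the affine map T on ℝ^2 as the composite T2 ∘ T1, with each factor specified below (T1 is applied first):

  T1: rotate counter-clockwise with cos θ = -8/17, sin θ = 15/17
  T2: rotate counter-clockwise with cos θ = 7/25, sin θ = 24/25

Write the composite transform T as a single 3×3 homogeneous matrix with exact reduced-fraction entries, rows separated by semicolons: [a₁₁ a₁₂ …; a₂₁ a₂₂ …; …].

T = [-416/425 87/425 0; -87/425 -416/425 0; 0 0 1]

T1 = [-8/17 -15/17 0; 15/17 -8/17 0; 0 0 1]
T2·T1 = [-416/425 87/425 0; -87/425 -416/425 0; 0 0 1]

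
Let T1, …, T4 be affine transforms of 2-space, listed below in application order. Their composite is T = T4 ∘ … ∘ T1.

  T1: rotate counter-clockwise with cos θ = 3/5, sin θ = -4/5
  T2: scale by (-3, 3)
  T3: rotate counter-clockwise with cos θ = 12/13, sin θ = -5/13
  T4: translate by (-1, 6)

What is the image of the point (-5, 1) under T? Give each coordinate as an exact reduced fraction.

T(p) = (52/5, 81/5)

T1 rotate counter-clockwise with cos θ = 3/5, sin θ = -4/5: (-5, 1) → (-11/5, 23/5)
T2 scale by (-3, 3): (-11/5, 23/5) → (33/5, 69/5)
T3 rotate counter-clockwise with cos θ = 12/13, sin θ = -5/13: (33/5, 69/5) → (57/5, 51/5)
T4 translate by (-1, 6): (57/5, 51/5) → (52/5, 81/5)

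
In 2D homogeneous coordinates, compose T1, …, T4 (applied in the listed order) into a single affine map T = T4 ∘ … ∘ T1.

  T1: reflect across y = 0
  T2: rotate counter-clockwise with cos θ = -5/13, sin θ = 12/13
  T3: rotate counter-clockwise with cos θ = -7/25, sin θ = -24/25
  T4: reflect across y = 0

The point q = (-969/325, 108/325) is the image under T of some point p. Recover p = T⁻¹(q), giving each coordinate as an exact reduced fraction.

T1 = [1 0 0; 0 -1 0; 0 0 1]
T2·T1 = [-5/13 12/13 0; 12/13 5/13 0; 0 0 1]
T3·…·T1 = [323/325 36/325 0; 36/325 -323/325 0; 0 0 1]
T4·…·T1 = [323/325 36/325 0; -36/325 323/325 0; 0 0 1]
det M = 1; M⁻¹ = [323/325 -36/325 0; 36/325 323/325 0; 0 0 1]
M⁻¹ · (-969/325, 108/325)ᵀ = (-3, 0)ᵀ

p = (-3, 0)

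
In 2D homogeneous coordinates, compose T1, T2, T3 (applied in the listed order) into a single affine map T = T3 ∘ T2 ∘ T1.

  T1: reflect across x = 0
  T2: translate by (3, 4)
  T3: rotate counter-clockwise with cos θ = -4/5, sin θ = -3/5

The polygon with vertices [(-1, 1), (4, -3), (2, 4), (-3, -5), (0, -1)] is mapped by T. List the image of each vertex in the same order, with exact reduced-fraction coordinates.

image vertices: (-1/5, -32/5), (7/5, -1/5), (4, -7), (-27/5, -14/5), (-3/5, -21/5)

T1 reflect across x = 0: (-1, 1) → (1, 1); (4, -3) → (-4, -3); (2, 4) → (-2, 4); (-3, -5) → (3, -5); (0, -1) → (0, -1)
T2 translate by (3, 4): (1, 1) → (4, 5); (-4, -3) → (-1, 1); (-2, 4) → (1, 8); (3, -5) → (6, -1); (0, -1) → (3, 3)
T3 rotate counter-clockwise with cos θ = -4/5, sin θ = -3/5: (4, 5) → (-1/5, -32/5); (-1, 1) → (7/5, -1/5); (1, 8) → (4, -7); (6, -1) → (-27/5, -14/5); (3, 3) → (-3/5, -21/5)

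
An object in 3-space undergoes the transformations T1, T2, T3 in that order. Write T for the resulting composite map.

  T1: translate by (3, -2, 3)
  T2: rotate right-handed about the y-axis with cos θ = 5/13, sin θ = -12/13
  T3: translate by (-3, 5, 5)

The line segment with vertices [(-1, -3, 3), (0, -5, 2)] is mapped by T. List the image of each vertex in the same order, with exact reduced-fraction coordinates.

T1 translate by (3, -2, 3): (-1, -3, 3) → (2, -5, 6); (0, -5, 2) → (3, -7, 5)
T2 rotate right-handed about the y-axis with cos θ = 5/13, sin θ = -12/13: (2, -5, 6) → (-62/13, -5, 54/13); (3, -7, 5) → (-45/13, -7, 61/13)
T3 translate by (-3, 5, 5): (-62/13, -5, 54/13) → (-101/13, 0, 119/13); (-45/13, -7, 61/13) → (-84/13, -2, 126/13)

image vertices: (-101/13, 0, 119/13), (-84/13, -2, 126/13)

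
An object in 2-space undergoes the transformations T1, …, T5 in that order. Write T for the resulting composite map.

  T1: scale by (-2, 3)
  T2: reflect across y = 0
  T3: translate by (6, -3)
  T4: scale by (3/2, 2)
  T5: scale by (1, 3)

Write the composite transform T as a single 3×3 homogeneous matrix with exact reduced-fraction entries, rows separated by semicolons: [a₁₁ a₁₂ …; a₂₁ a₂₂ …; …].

T1 = [-2 0 0; 0 3 0; 0 0 1]
T2·T1 = [-2 0 0; 0 -3 0; 0 0 1]
T3·…·T1 = [-2 0 6; 0 -3 -3; 0 0 1]
T4·…·T1 = [-3 0 9; 0 -6 -6; 0 0 1]
T5·…·T1 = [-3 0 9; 0 -18 -18; 0 0 1]

T = [-3 0 9; 0 -18 -18; 0 0 1]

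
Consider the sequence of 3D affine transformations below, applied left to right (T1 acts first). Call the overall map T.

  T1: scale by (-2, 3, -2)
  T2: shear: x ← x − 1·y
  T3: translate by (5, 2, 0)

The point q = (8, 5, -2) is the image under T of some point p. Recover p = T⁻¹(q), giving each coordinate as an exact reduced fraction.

p = (-3, 1, 1)

T1 = [-2 0 0 0; 0 3 0 0; 0 0 -2 0; 0 0 0 1]
T2·T1 = [-2 -3 0 0; 0 3 0 0; 0 0 -2 0; 0 0 0 1]
T3·…·T1 = [-2 -3 0 5; 0 3 0 2; 0 0 -2 0; 0 0 0 1]
det M = 12; M⁻¹ = [-1/2 -1/2 0 7/2; 0 1/3 0 -2/3; 0 0 -1/2 0; 0 0 0 1]
M⁻¹ · (8, 5, -2)ᵀ = (-3, 1, 1)ᵀ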